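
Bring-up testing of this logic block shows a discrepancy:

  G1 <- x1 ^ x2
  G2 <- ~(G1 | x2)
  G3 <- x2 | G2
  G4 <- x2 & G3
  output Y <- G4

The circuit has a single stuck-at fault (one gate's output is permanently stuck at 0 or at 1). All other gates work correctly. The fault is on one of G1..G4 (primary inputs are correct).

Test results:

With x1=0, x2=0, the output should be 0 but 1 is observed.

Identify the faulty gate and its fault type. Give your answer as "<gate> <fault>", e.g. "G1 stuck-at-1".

G4 stuck-at-1

Fault-free values for test 1 (x1=0, x2=0): G1=0, G2=1, G3=1, G4=0, giving Y=0. Observed 1.
Test 1: faults giving observed 1 are {G4 stuck-at-1}.
Only G4 stuck-at-1 is consistent with every test.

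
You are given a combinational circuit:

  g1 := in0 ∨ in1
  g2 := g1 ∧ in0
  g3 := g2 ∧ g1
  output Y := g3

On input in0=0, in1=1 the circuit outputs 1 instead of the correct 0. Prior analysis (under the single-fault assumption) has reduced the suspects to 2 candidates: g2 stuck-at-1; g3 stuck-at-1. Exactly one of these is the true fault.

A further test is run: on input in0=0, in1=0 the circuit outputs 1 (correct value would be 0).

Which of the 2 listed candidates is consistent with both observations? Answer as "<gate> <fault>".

g3 stuck-at-1

Evaluate each candidate on input in0=0, in1=0:
  g2 stuck-at-1: g1=0, g2=1 [stuck-at-1], g3=0 → 0 — eliminated
  g3 stuck-at-1: g1=0, g2=0, g3=1 [stuck-at-1] → 1 — matches
Only g3 stuck-at-1 reproduces the observed 1.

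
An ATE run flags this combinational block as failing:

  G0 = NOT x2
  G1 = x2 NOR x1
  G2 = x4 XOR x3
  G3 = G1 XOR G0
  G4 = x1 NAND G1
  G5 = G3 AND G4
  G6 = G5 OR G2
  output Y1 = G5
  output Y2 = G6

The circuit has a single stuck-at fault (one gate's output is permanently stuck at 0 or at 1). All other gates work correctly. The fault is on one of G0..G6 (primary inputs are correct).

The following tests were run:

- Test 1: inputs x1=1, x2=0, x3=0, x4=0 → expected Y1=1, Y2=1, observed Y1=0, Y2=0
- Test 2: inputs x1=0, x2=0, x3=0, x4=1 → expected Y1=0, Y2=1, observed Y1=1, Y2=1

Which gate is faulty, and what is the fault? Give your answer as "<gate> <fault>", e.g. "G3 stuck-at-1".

Fault-free values for test 1 (x1=1, x2=0, x3=0, x4=0): G0=1, G1=0, G2=0, G3=1, G4=1, G5=1, G6=1, giving Y1=1, Y2=1. Observed Y1=0, Y2=0.
Test 1: faults giving observed Y1=0, Y2=0 are {G0 stuck-at-0, G1 stuck-at-1, G3 stuck-at-0, G4 stuck-at-0, G5 stuck-at-0}.
Test 2 (x1=0, x2=0, x3=0, x4=1): fault-free G0=1, G1=1, G2=1, G3=0, G4=1, G5=0, G6=1 → Y1=0, Y2=1; observed Y1=1, Y2=1. Eliminates G1 stuck-at-1, G3 stuck-at-0, G4 stuck-at-0, G5 stuck-at-0.
Only G0 stuck-at-0 is consistent with every test.

G0 stuck-at-0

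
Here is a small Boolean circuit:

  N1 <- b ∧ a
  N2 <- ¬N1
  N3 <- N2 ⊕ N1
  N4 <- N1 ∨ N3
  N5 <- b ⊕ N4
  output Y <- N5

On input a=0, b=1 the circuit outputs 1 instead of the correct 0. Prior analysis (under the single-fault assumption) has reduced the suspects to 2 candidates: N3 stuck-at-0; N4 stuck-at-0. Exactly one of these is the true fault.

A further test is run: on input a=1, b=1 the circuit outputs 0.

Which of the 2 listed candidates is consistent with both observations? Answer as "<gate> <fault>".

Evaluate each candidate on input a=1, b=1:
  N3 stuck-at-0: N1=1, N2=0, N3=0 [stuck-at-0], N4=1, N5=0 → 0 — matches
  N4 stuck-at-0: N1=1, N2=0, N3=1, N4=0 [stuck-at-0], N5=1 → 1 — eliminated
Only N3 stuck-at-0 reproduces the observed 0.

N3 stuck-at-0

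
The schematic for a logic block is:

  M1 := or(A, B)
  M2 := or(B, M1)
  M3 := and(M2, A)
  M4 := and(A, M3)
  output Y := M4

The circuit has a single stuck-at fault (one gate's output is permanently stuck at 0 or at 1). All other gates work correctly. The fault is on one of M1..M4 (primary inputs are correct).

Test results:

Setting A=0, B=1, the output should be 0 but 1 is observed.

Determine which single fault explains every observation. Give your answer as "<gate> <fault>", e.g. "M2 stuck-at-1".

Fault-free values for test 1 (A=0, B=1): M1=1, M2=1, M3=0, M4=0, giving Y=0. Observed 1.
Test 1: faults giving observed 1 are {M4 stuck-at-1}.
Only M4 stuck-at-1 is consistent with every test.

M4 stuck-at-1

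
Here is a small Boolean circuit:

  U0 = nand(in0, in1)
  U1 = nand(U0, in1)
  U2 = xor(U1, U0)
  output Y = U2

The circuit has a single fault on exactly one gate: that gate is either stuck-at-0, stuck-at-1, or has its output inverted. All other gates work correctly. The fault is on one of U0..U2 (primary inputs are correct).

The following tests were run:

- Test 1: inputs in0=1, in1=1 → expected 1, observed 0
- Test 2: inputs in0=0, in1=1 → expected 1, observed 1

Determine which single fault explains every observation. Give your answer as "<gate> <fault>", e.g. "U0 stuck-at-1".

Fault-free values for test 1 (in0=1, in1=1): U0=0, U1=1, U2=1, giving Y=1. Observed 0.
Test 1: faults giving observed 0 are {U1 stuck-at-0, U1 inverted output, U2 stuck-at-0, U2 inverted output}.
Test 2 (in0=0, in1=1): fault-free U0=1, U1=0, U2=1 → 1; observed 1. Eliminates U1 inverted output, U2 stuck-at-0, U2 inverted output.
Only U1 stuck-at-0 is consistent with every test.

U1 stuck-at-0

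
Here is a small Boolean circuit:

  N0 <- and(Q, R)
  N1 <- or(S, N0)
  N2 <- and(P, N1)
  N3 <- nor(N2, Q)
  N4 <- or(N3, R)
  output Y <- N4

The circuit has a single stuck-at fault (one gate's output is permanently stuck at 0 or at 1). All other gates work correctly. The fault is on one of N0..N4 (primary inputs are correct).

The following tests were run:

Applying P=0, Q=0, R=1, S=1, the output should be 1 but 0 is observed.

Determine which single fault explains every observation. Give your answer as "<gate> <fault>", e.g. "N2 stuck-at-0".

N4 stuck-at-0

Fault-free values for test 1 (P=0, Q=0, R=1, S=1): N0=0, N1=1, N2=0, N3=1, N4=1, giving Y=1. Observed 0.
Test 1: faults giving observed 0 are {N4 stuck-at-0}.
Only N4 stuck-at-0 is consistent with every test.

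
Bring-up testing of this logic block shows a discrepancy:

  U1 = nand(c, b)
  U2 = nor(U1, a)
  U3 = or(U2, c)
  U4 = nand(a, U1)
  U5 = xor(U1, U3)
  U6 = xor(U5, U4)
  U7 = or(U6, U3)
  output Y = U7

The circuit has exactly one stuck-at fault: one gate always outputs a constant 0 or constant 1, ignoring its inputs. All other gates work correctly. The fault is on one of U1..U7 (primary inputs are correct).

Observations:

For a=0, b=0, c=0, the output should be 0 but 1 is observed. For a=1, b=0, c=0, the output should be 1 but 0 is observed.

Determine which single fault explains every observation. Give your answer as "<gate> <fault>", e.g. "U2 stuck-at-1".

U5 stuck-at-0

Fault-free values for test 1 (a=0, b=0, c=0): U1=1, U2=0, U3=0, U4=1, U5=1, U6=0, U7=0, giving Y=0. Observed 1.
Test 1: faults giving observed 1 are {U1 stuck-at-0, U2 stuck-at-1, U3 stuck-at-1, U4 stuck-at-0, U5 stuck-at-0, U6 stuck-at-1, U7 stuck-at-1}.
Test 2 (a=1, b=0, c=0): fault-free U1=1, U2=0, U3=0, U4=0, U5=1, U6=1, U7=1 → 1; observed 0. Eliminates U1 stuck-at-0, U2 stuck-at-1, U3 stuck-at-1, U4 stuck-at-0, U6 stuck-at-1, U7 stuck-at-1.
Only U5 stuck-at-0 is consistent with every test.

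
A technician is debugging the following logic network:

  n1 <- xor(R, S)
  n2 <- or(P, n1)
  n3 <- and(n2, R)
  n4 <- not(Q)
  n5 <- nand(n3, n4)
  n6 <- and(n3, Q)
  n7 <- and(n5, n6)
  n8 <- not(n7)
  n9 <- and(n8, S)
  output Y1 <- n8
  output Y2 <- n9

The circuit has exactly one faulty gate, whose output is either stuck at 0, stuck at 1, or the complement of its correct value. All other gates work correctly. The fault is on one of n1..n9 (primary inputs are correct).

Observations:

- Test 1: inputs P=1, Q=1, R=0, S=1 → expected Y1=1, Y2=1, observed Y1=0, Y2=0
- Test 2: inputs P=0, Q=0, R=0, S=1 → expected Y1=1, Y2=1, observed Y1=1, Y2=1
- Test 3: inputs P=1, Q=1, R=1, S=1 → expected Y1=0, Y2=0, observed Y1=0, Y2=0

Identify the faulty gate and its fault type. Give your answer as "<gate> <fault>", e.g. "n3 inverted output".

Fault-free values for test 1 (P=1, Q=1, R=0, S=1): n1=1, n2=1, n3=0, n4=0, n5=1, n6=0, n7=0, n8=1, n9=1, giving Y1=1, Y2=1. Observed Y1=0, Y2=0.
Test 1: faults giving observed Y1=0, Y2=0 are {n3 stuck-at-1, n3 inverted output, n6 stuck-at-1, n6 inverted output, n7 stuck-at-1, n7 inverted output, n8 stuck-at-0, n8 inverted output}.
Test 2 (P=0, Q=0, R=0, S=1): fault-free n1=1, n2=1, n3=0, n4=1, n5=1, n6=0, n7=0, n8=1, n9=1 → Y1=1, Y2=1; observed Y1=1, Y2=1. Eliminates n6 stuck-at-1, n6 inverted output, n7 stuck-at-1, n7 inverted output, n8 stuck-at-0, n8 inverted output.
Test 3 (P=1, Q=1, R=1, S=1): fault-free n1=0, n2=1, n3=1, n4=0, n5=1, n6=1, n7=1, n8=0, n9=0 → Y1=0, Y2=0; observed Y1=0, Y2=0. Eliminates n3 inverted output.
Only n3 stuck-at-1 is consistent with every test.

n3 stuck-at-1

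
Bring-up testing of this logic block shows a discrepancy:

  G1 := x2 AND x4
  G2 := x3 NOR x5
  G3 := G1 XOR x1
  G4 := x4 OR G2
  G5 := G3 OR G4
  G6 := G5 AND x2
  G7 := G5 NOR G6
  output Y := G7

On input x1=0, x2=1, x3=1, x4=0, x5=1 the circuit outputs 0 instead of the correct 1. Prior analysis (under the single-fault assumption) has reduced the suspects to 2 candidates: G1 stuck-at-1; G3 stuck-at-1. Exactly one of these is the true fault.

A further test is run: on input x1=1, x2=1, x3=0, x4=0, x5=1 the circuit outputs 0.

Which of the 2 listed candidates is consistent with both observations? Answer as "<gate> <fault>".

G3 stuck-at-1

Evaluate each candidate on input x1=1, x2=1, x3=0, x4=0, x5=1:
  G1 stuck-at-1: G1=1 [stuck-at-1], G2=0, G3=0, G4=0, G5=0, G6=0, G7=1 → 1 — eliminated
  G3 stuck-at-1: G1=0, G2=0, G3=1 [stuck-at-1], G4=0, G5=1, G6=1, G7=0 → 0 — matches
Only G3 stuck-at-1 reproduces the observed 0.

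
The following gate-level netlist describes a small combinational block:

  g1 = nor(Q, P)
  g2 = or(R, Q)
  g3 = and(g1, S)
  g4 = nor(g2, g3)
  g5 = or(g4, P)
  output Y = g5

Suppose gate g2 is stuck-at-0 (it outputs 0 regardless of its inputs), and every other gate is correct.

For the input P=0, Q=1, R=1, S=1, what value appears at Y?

Propagate with g2 forced: g1=0, g2=0 [stuck-at-0], g3=0, g4=1, g5=1.
So Y = 1. (Without the fault it would be 0.)

1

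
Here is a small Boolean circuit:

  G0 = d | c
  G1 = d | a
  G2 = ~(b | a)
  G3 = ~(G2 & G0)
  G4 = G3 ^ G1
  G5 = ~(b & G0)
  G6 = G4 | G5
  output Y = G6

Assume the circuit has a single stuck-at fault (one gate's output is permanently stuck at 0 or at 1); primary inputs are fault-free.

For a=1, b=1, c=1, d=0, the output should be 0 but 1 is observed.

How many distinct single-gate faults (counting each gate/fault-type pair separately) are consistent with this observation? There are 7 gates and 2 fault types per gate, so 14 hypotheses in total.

7

Fault-free: G0=1, G1=1, G2=0, G3=1, G4=0, G5=0, G6=0 → 0. Observed 1.
  G0 stuck-at-0: output 1 ✓
  G0 stuck-at-1: output 0 ✗
  G1 stuck-at-0: output 1 ✓
  G1 stuck-at-1: output 0 ✗
  G2 stuck-at-0: output 0 ✗
  G2 stuck-at-1: output 1 ✓
  G3 stuck-at-0: output 1 ✓
  G3 stuck-at-1: output 0 ✗
  G4 stuck-at-0: output 0 ✗
  G4 stuck-at-1: output 1 ✓
  G5 stuck-at-0: output 0 ✗
  G5 stuck-at-1: output 1 ✓
  G6 stuck-at-0: output 0 ✗
  G6 stuck-at-1: output 1 ✓
Consistent faults: {G0 stuck-at-0, G1 stuck-at-0, G2 stuck-at-1, G3 stuck-at-0, G4 stuck-at-1, G5 stuck-at-1, G6 stuck-at-1} — 7 in all.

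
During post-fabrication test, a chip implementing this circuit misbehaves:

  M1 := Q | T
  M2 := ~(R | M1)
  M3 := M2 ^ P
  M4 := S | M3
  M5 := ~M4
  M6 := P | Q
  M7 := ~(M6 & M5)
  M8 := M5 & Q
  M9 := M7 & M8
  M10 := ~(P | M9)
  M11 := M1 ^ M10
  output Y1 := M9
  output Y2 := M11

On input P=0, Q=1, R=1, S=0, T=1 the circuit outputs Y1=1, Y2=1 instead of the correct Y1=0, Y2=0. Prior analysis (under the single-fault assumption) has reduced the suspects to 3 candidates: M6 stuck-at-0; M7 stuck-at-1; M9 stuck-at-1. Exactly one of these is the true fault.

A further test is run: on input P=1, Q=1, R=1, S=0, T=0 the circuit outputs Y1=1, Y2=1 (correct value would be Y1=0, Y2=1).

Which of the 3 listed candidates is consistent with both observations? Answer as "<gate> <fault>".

Evaluate each candidate on input P=1, Q=1, R=1, S=0, T=0:
  M6 stuck-at-0: M1=1, M2=0, M3=1, M4=1, M5=0, M6=0 [stuck-at-0], M7=1, M8=0, M9=0, M10=0, M11=1 → Y1=0, Y2=1 — eliminated
  M7 stuck-at-1: M1=1, M2=0, M3=1, M4=1, M5=0, M6=1, M7=1 [stuck-at-1], M8=0, M9=0, M10=0, M11=1 → Y1=0, Y2=1 — eliminated
  M9 stuck-at-1: M1=1, M2=0, M3=1, M4=1, M5=0, M6=1, M7=1, M8=0, M9=1 [stuck-at-1], M10=0, M11=1 → Y1=1, Y2=1 — matches
Only M9 stuck-at-1 reproduces the observed Y1=1, Y2=1.

M9 stuck-at-1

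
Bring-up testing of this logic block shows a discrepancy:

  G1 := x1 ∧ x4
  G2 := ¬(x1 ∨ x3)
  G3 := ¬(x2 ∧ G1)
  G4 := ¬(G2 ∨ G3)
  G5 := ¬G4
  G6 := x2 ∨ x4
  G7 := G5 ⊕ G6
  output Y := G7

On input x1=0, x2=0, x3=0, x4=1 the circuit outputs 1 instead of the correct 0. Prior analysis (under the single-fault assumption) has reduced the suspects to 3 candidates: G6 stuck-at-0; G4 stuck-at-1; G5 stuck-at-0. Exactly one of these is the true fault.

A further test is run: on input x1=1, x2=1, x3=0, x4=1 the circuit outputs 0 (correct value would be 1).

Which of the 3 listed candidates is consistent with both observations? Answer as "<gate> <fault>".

Evaluate each candidate on input x1=1, x2=1, x3=0, x4=1:
  G6 stuck-at-0: G1=1, G2=0, G3=0, G4=1, G5=0, G6=0 [stuck-at-0], G7=0 → 0 — matches
  G4 stuck-at-1: G1=1, G2=0, G3=0, G4=1 [stuck-at-1], G5=0, G6=1, G7=1 → 1 — eliminated
  G5 stuck-at-0: G1=1, G2=0, G3=0, G4=1, G5=0 [stuck-at-0], G6=1, G7=1 → 1 — eliminated
Only G6 stuck-at-0 reproduces the observed 0.

G6 stuck-at-0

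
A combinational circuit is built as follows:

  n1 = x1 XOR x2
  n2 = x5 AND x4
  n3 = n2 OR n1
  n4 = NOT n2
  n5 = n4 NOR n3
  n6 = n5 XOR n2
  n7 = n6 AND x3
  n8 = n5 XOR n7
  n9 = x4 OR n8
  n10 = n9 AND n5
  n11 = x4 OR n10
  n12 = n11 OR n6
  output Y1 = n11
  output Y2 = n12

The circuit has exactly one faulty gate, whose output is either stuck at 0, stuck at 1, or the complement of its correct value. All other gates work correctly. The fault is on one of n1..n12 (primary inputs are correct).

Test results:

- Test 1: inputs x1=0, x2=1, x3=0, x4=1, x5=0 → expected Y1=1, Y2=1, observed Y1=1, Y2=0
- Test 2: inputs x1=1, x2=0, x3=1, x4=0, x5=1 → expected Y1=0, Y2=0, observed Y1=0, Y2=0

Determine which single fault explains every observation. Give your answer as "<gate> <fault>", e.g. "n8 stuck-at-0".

Fault-free values for test 1 (x1=0, x2=1, x3=0, x4=1, x5=0): n1=1, n2=0, n3=1, n4=1, n5=0, n6=0, n7=0, n8=0, n9=1, n10=0, n11=1, n12=1, giving Y1=1, Y2=1. Observed Y1=1, Y2=0.
Test 1: faults giving observed Y1=1, Y2=0 are {n12 stuck-at-0, n12 inverted output}.
Test 2 (x1=1, x2=0, x3=1, x4=0, x5=1): fault-free n1=1, n2=0, n3=1, n4=1, n5=0, n6=0, n7=0, n8=0, n9=0, n10=0, n11=0, n12=0 → Y1=0, Y2=0; observed Y1=0, Y2=0. Eliminates n12 inverted output.
Only n12 stuck-at-0 is consistent with every test.

n12 stuck-at-0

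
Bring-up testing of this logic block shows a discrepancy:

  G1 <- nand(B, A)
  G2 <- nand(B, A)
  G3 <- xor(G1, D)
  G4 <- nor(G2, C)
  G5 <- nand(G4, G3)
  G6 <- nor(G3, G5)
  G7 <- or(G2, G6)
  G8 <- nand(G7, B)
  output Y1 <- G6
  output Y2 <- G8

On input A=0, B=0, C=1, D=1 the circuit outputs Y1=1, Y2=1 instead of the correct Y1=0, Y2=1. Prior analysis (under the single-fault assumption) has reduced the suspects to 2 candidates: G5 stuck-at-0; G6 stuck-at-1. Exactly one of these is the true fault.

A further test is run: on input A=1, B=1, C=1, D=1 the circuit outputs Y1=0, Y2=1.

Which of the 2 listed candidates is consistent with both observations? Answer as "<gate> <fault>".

Evaluate each candidate on input A=1, B=1, C=1, D=1:
  G5 stuck-at-0: G1=0, G2=0, G3=1, G4=0, G5=0 [stuck-at-0], G6=0, G7=0, G8=1 → Y1=0, Y2=1 — matches
  G6 stuck-at-1: G1=0, G2=0, G3=1, G4=0, G5=1, G6=1 [stuck-at-1], G7=1, G8=0 → Y1=1, Y2=0 — eliminated
Only G5 stuck-at-0 reproduces the observed Y1=0, Y2=1.

G5 stuck-at-0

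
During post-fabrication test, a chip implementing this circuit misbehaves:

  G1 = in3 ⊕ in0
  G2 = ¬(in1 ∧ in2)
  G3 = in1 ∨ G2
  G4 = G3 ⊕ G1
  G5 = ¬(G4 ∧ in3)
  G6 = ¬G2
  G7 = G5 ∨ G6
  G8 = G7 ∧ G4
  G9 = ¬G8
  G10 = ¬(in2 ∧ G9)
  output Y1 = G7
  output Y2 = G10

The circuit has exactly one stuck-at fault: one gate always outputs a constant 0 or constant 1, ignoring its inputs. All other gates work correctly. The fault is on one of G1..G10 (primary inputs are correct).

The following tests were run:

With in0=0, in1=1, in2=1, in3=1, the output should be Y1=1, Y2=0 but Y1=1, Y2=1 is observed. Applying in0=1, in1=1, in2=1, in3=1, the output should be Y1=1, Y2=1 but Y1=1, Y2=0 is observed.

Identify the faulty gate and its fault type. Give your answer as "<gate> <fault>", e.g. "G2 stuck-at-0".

G3 stuck-at-0

Fault-free values for test 1 (in0=0, in1=1, in2=1, in3=1): G1=1, G2=0, G3=1, G4=0, G5=1, G6=1, G7=1, G8=0, G9=1, G10=0, giving Y1=1, Y2=0. Observed Y1=1, Y2=1.
Test 1: faults giving observed Y1=1, Y2=1 are {G1 stuck-at-0, G3 stuck-at-0, G4 stuck-at-1, G8 stuck-at-1, G9 stuck-at-0, G10 stuck-at-1}.
Test 2 (in0=1, in1=1, in2=1, in3=1): fault-free G1=0, G2=0, G3=1, G4=1, G5=0, G6=1, G7=1, G8=1, G9=0, G10=1 → Y1=1, Y2=1; observed Y1=1, Y2=0. Eliminates G1 stuck-at-0, G4 stuck-at-1, G8 stuck-at-1, G9 stuck-at-0, G10 stuck-at-1.
Only G3 stuck-at-0 is consistent with every test.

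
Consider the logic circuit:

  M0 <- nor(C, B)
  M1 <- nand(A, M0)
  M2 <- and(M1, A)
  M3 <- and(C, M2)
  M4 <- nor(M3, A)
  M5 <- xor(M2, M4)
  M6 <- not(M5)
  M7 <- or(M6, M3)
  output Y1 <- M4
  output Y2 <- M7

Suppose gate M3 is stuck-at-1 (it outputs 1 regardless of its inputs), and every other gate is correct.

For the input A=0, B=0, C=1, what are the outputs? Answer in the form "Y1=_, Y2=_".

Propagate with M3 forced: M0=0, M1=1, M2=0, M3=1 [stuck-at-1], M4=0, M5=0, M6=1, M7=1.
So the outputs are Y1=0, Y2=1. (Without the fault they would be Y1=1, Y2=0.)

Y1=0, Y2=1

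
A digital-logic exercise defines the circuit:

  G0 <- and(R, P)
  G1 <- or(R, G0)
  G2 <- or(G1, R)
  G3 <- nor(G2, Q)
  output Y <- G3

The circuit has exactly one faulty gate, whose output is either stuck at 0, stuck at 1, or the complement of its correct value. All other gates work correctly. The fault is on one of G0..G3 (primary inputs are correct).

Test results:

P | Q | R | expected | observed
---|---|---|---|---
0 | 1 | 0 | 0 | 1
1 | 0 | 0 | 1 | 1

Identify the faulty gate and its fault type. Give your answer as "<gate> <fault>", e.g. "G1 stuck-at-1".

G3 stuck-at-1

Fault-free values for test 1 (P=0, Q=1, R=0): G0=0, G1=0, G2=0, G3=0, giving Y=0. Observed 1.
Test 1: faults giving observed 1 are {G3 stuck-at-1, G3 inverted output}.
Test 2 (P=1, Q=0, R=0): fault-free G0=0, G1=0, G2=0, G3=1 → 1; observed 1. Eliminates G3 inverted output.
Only G3 stuck-at-1 is consistent with every test.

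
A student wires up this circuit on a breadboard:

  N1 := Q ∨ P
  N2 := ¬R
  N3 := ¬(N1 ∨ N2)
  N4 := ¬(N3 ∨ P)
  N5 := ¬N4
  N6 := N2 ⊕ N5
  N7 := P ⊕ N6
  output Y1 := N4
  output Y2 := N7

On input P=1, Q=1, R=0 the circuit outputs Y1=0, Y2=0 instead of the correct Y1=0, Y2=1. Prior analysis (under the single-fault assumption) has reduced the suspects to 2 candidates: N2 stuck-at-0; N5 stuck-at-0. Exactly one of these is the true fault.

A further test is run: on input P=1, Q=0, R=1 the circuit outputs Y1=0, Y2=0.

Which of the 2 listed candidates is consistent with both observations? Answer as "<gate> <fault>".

N2 stuck-at-0

Evaluate each candidate on input P=1, Q=0, R=1:
  N2 stuck-at-0: N1=1, N2=0 [stuck-at-0], N3=0, N4=0, N5=1, N6=1, N7=0 → Y1=0, Y2=0 — matches
  N5 stuck-at-0: N1=1, N2=0, N3=0, N4=0, N5=0 [stuck-at-0], N6=0, N7=1 → Y1=0, Y2=1 — eliminated
Only N2 stuck-at-0 reproduces the observed Y1=0, Y2=0.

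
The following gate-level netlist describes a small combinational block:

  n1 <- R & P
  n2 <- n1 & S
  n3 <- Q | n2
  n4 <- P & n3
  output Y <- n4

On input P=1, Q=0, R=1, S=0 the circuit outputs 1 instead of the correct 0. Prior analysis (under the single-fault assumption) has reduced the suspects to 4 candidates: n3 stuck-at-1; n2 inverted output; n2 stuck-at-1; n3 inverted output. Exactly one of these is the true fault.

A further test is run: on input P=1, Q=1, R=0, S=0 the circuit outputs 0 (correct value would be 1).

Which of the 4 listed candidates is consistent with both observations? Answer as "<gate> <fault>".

n3 inverted output

Evaluate each candidate on input P=1, Q=1, R=0, S=0:
  n3 stuck-at-1: n1=0, n2=0, n3=1 [stuck-at-1], n4=1 → 1 — eliminated
  n2 inverted output: n1=0, n2=1 [inverted output], n3=1, n4=1 → 1 — eliminated
  n2 stuck-at-1: n1=0, n2=1 [stuck-at-1], n3=1, n4=1 → 1 — eliminated
  n3 inverted output: n1=0, n2=0, n3=0 [inverted output], n4=0 → 0 — matches
Only n3 inverted output reproduces the observed 0.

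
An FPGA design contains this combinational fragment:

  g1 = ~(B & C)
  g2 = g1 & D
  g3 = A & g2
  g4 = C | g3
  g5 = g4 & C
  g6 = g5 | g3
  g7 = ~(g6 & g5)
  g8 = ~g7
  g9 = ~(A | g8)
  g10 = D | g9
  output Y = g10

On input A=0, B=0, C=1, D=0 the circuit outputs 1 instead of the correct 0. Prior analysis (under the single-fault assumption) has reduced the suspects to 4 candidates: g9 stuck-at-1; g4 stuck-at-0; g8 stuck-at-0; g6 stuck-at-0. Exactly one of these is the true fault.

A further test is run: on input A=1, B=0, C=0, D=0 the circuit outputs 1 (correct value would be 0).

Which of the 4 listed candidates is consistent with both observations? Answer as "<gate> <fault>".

g9 stuck-at-1

Evaluate each candidate on input A=1, B=0, C=0, D=0:
  g9 stuck-at-1: g1=1, g2=0, g3=0, g4=0, g5=0, g6=0, g7=1, g8=0, g9=1 [stuck-at-1], g10=1 → 1 — matches
  g4 stuck-at-0: g1=1, g2=0, g3=0, g4=0 [stuck-at-0], g5=0, g6=0, g7=1, g8=0, g9=0, g10=0 → 0 — eliminated
  g8 stuck-at-0: g1=1, g2=0, g3=0, g4=0, g5=0, g6=0, g7=1, g8=0 [stuck-at-0], g9=0, g10=0 → 0 — eliminated
  g6 stuck-at-0: g1=1, g2=0, g3=0, g4=0, g5=0, g6=0 [stuck-at-0], g7=1, g8=0, g9=0, g10=0 → 0 — eliminated
Only g9 stuck-at-1 reproduces the observed 1.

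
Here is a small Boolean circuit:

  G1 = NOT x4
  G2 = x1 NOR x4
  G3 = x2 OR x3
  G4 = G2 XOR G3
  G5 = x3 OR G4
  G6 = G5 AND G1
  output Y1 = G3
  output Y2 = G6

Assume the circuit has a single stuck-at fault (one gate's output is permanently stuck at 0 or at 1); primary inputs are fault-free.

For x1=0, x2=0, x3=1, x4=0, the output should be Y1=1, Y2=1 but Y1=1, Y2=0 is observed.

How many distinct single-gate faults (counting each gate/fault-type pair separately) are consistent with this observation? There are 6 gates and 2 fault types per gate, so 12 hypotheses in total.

Fault-free: G1=1, G2=1, G3=1, G4=0, G5=1, G6=1 → Y1=1, Y2=1. Observed Y1=1, Y2=0.
  G1 stuck-at-0: output Y1=1, Y2=0 ✓
  G1 stuck-at-1: output Y1=1, Y2=1 ✗
  G2 stuck-at-0: output Y1=1, Y2=1 ✗
  G2 stuck-at-1: output Y1=1, Y2=1 ✗
  G3 stuck-at-0: output Y1=0, Y2=1 ✗
  G3 stuck-at-1: output Y1=1, Y2=1 ✗
  G4 stuck-at-0: output Y1=1, Y2=1 ✗
  G4 stuck-at-1: output Y1=1, Y2=1 ✗
  G5 stuck-at-0: output Y1=1, Y2=0 ✓
  G5 stuck-at-1: output Y1=1, Y2=1 ✗
  G6 stuck-at-0: output Y1=1, Y2=0 ✓
  G6 stuck-at-1: output Y1=1, Y2=1 ✗
Consistent faults: {G1 stuck-at-0, G5 stuck-at-0, G6 stuck-at-0} — 3 in all.

3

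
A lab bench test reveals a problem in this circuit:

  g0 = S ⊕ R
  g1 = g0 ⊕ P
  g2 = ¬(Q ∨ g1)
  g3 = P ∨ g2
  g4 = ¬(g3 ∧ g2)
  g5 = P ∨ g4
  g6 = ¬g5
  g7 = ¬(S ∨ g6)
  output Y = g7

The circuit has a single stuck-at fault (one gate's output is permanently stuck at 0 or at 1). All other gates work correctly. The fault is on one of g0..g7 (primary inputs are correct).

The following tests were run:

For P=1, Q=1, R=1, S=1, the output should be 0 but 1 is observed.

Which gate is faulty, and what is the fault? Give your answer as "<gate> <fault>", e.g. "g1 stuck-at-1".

g7 stuck-at-1

Fault-free values for test 1 (P=1, Q=1, R=1, S=1): g0=0, g1=1, g2=0, g3=1, g4=1, g5=1, g6=0, g7=0, giving Y=0. Observed 1.
Test 1: faults giving observed 1 are {g7 stuck-at-1}.
Only g7 stuck-at-1 is consistent with every test.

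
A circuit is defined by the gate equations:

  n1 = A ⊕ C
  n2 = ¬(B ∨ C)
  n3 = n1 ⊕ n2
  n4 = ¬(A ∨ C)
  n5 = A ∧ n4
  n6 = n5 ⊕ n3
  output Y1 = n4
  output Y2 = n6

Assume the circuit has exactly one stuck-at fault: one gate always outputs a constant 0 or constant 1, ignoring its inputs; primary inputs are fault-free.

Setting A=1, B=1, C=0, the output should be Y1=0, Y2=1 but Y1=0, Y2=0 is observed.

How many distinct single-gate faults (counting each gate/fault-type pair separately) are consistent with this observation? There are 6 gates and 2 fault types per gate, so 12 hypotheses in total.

5

Fault-free: n1=1, n2=0, n3=1, n4=0, n5=0, n6=1 → Y1=0, Y2=1. Observed Y1=0, Y2=0.
  n1 stuck-at-0: output Y1=0, Y2=0 ✓
  n1 stuck-at-1: output Y1=0, Y2=1 ✗
  n2 stuck-at-0: output Y1=0, Y2=1 ✗
  n2 stuck-at-1: output Y1=0, Y2=0 ✓
  n3 stuck-at-0: output Y1=0, Y2=0 ✓
  n3 stuck-at-1: output Y1=0, Y2=1 ✗
  n4 stuck-at-0: output Y1=0, Y2=1 ✗
  n4 stuck-at-1: output Y1=1, Y2=0 ✗
  n5 stuck-at-0: output Y1=0, Y2=1 ✗
  n5 stuck-at-1: output Y1=0, Y2=0 ✓
  n6 stuck-at-0: output Y1=0, Y2=0 ✓
  n6 stuck-at-1: output Y1=0, Y2=1 ✗
Consistent faults: {n1 stuck-at-0, n2 stuck-at-1, n3 stuck-at-0, n5 stuck-at-1, n6 stuck-at-0} — 5 in all.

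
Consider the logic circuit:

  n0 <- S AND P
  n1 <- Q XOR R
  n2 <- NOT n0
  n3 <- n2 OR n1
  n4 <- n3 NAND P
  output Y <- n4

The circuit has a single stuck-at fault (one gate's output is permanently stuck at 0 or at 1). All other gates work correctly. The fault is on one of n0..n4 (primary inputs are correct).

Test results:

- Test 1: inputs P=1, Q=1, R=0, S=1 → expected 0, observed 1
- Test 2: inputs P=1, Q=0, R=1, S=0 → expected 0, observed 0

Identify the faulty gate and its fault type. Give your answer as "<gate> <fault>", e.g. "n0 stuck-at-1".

Fault-free values for test 1 (P=1, Q=1, R=0, S=1): n0=1, n1=1, n2=0, n3=1, n4=0, giving Y=0. Observed 1.
Test 1: faults giving observed 1 are {n1 stuck-at-0, n3 stuck-at-0, n4 stuck-at-1}.
Test 2 (P=1, Q=0, R=1, S=0): fault-free n0=0, n1=1, n2=1, n3=1, n4=0 → 0; observed 0. Eliminates n3 stuck-at-0, n4 stuck-at-1.
Only n1 stuck-at-0 is consistent with every test.

n1 stuck-at-0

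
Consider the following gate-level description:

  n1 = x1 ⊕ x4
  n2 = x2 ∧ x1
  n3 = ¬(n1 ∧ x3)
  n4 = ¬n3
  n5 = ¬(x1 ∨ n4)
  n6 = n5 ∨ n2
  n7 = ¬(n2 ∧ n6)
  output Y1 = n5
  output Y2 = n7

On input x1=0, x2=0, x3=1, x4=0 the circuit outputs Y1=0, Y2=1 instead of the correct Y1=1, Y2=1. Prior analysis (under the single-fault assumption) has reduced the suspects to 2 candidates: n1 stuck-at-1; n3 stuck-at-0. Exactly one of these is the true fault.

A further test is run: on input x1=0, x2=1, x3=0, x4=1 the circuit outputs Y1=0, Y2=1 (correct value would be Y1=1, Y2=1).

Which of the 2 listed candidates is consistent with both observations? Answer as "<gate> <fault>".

n3 stuck-at-0

Evaluate each candidate on input x1=0, x2=1, x3=0, x4=1:
  n1 stuck-at-1: n1=1 [stuck-at-1], n2=0, n3=1, n4=0, n5=1, n6=1, n7=1 → Y1=1, Y2=1 — eliminated
  n3 stuck-at-0: n1=1, n2=0, n3=0 [stuck-at-0], n4=1, n5=0, n6=0, n7=1 → Y1=0, Y2=1 — matches
Only n3 stuck-at-0 reproduces the observed Y1=0, Y2=1.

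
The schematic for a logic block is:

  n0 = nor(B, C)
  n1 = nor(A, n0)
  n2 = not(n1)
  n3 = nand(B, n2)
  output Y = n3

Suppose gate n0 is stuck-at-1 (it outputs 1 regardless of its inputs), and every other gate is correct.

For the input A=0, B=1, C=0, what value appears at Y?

0

Propagate with n0 forced: n0=1 [stuck-at-1], n1=0, n2=1, n3=0.
So Y = 0. (Without the fault it would be 1.)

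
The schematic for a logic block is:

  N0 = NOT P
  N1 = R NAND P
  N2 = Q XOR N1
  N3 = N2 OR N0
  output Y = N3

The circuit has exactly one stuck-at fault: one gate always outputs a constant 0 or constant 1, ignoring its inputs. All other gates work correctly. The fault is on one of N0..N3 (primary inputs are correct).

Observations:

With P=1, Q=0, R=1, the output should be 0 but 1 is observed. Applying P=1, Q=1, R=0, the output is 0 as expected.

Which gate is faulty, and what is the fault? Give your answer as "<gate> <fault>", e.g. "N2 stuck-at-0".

Fault-free values for test 1 (P=1, Q=0, R=1): N0=0, N1=0, N2=0, N3=0, giving Y=0. Observed 1.
Test 1: faults giving observed 1 are {N0 stuck-at-1, N1 stuck-at-1, N2 stuck-at-1, N3 stuck-at-1}.
Test 2 (P=1, Q=1, R=0): fault-free N0=0, N1=1, N2=0, N3=0 → 0; observed 0. Eliminates N0 stuck-at-1, N2 stuck-at-1, N3 stuck-at-1.
Only N1 stuck-at-1 is consistent with every test.

N1 stuck-at-1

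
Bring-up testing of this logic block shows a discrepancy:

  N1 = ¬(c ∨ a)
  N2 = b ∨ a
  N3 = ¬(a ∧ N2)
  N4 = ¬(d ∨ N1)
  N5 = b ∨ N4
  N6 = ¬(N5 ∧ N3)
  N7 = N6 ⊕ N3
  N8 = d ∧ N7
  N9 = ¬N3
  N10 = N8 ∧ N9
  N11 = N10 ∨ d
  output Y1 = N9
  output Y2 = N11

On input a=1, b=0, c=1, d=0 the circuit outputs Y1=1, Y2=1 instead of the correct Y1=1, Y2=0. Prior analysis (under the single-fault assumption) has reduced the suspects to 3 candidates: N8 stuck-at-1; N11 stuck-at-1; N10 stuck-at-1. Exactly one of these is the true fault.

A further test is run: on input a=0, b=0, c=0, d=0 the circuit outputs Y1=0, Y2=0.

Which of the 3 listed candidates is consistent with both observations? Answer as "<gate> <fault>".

N8 stuck-at-1

Evaluate each candidate on input a=0, b=0, c=0, d=0:
  N8 stuck-at-1: N1=1, N2=0, N3=1, N4=0, N5=0, N6=1, N7=0, N8=1 [stuck-at-1], N9=0, N10=0, N11=0 → Y1=0, Y2=0 — matches
  N11 stuck-at-1: N1=1, N2=0, N3=1, N4=0, N5=0, N6=1, N7=0, N8=0, N9=0, N10=0, N11=1 [stuck-at-1] → Y1=0, Y2=1 — eliminated
  N10 stuck-at-1: N1=1, N2=0, N3=1, N4=0, N5=0, N6=1, N7=0, N8=0, N9=0, N10=1 [stuck-at-1], N11=1 → Y1=0, Y2=1 — eliminated
Only N8 stuck-at-1 reproduces the observed Y1=0, Y2=0.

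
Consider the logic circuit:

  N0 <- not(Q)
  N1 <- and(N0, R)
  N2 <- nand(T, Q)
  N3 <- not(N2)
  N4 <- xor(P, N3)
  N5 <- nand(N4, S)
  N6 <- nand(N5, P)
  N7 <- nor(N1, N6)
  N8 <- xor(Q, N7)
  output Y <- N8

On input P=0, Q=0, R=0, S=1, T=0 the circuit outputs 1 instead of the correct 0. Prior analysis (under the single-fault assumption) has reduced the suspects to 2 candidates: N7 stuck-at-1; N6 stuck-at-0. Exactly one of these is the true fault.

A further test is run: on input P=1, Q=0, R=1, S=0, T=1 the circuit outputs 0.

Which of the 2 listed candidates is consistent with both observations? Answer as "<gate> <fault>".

N6 stuck-at-0

Evaluate each candidate on input P=1, Q=0, R=1, S=0, T=1:
  N7 stuck-at-1: N0=1, N1=1, N2=1, N3=0, N4=1, N5=1, N6=0, N7=1 [stuck-at-1], N8=1 → 1 — eliminated
  N6 stuck-at-0: N0=1, N1=1, N2=1, N3=0, N4=1, N5=1, N6=0 [stuck-at-0], N7=0, N8=0 → 0 — matches
Only N6 stuck-at-0 reproduces the observed 0.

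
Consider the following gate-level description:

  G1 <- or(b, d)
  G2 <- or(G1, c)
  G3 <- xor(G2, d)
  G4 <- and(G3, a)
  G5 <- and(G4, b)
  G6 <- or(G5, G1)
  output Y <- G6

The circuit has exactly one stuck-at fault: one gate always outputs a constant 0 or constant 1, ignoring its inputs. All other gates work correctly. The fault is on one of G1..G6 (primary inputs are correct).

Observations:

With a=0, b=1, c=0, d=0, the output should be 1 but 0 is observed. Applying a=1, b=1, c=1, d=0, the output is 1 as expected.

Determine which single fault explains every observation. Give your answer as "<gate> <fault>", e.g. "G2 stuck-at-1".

G1 stuck-at-0

Fault-free values for test 1 (a=0, b=1, c=0, d=0): G1=1, G2=1, G3=1, G4=0, G5=0, G6=1, giving Y=1. Observed 0.
Test 1: faults giving observed 0 are {G1 stuck-at-0, G6 stuck-at-0}.
Test 2 (a=1, b=1, c=1, d=0): fault-free G1=1, G2=1, G3=1, G4=1, G5=1, G6=1 → 1; observed 1. Eliminates G6 stuck-at-0.
Only G1 stuck-at-0 is consistent with every test.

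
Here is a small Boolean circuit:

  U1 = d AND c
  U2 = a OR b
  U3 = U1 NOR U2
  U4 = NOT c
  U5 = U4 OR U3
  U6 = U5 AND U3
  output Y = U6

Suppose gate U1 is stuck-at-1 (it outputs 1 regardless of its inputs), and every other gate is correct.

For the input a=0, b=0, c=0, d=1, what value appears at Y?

Propagate with U1 forced: U1=1 [stuck-at-1], U2=0, U3=0, U4=1, U5=1, U6=0.
So Y = 0. (Without the fault it would be 1.)

0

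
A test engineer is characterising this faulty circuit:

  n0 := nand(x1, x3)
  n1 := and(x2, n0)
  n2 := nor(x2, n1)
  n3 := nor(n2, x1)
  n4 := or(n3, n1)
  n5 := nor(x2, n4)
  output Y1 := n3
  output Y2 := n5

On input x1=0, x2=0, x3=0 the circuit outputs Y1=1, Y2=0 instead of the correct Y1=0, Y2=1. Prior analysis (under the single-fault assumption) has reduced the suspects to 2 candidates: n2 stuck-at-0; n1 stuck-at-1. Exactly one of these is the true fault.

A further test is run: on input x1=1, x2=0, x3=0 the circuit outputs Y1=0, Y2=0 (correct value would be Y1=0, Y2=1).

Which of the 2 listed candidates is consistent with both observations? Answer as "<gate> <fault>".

Evaluate each candidate on input x1=1, x2=0, x3=0:
  n2 stuck-at-0: n0=1, n1=0, n2=0 [stuck-at-0], n3=0, n4=0, n5=1 → Y1=0, Y2=1 — eliminated
  n1 stuck-at-1: n0=1, n1=1 [stuck-at-1], n2=0, n3=0, n4=1, n5=0 → Y1=0, Y2=0 — matches
Only n1 stuck-at-1 reproduces the observed Y1=0, Y2=0.

n1 stuck-at-1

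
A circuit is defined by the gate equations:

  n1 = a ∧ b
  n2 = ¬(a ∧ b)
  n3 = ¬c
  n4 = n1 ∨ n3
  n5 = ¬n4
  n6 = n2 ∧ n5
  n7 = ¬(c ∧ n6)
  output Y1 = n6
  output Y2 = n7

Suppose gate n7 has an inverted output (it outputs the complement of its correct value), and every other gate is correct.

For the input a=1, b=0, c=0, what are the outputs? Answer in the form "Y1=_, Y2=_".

Propagate with n7 forced: n1=0, n2=1, n3=1, n4=1, n5=0, n6=0, n7=0 [inverted output].
So the outputs are Y1=0, Y2=0. (Without the fault they would be Y1=0, Y2=1.)

Y1=0, Y2=0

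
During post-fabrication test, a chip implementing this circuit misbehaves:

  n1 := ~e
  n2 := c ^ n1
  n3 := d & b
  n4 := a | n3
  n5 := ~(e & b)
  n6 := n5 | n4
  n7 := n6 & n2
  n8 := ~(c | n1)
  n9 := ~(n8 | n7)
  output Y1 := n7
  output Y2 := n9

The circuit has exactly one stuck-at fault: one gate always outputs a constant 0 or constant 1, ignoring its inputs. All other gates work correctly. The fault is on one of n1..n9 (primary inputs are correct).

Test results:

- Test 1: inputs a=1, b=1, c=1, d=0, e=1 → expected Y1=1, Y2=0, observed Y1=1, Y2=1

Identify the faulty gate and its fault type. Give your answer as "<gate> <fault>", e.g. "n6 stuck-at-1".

Fault-free values for test 1 (a=1, b=1, c=1, d=0, e=1): n1=0, n2=1, n3=0, n4=1, n5=0, n6=1, n7=1, n8=0, n9=0, giving Y1=1, Y2=0. Observed Y1=1, Y2=1.
Test 1: faults giving observed Y1=1, Y2=1 are {n9 stuck-at-1}.
Only n9 stuck-at-1 is consistent with every test.

n9 stuck-at-1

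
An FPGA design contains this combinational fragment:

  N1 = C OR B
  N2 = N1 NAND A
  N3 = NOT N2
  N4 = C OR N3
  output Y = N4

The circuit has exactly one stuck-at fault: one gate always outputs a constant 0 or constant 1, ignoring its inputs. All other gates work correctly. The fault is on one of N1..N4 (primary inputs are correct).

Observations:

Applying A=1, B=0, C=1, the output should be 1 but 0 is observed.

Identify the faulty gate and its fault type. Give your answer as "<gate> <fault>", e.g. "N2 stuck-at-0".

N4 stuck-at-0

Fault-free values for test 1 (A=1, B=0, C=1): N1=1, N2=0, N3=1, N4=1, giving Y=1. Observed 0.
Test 1: faults giving observed 0 are {N4 stuck-at-0}.
Only N4 stuck-at-0 is consistent with every test.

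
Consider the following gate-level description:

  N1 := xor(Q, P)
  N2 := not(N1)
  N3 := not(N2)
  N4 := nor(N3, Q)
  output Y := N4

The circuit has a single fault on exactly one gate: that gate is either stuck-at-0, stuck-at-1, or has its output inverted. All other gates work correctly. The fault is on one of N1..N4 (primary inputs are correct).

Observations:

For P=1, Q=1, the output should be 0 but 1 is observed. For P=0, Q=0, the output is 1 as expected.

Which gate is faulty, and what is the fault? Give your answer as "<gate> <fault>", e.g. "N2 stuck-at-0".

Fault-free values for test 1 (P=1, Q=1): N1=0, N2=1, N3=0, N4=0, giving Y=0. Observed 1.
Test 1: faults giving observed 1 are {N4 stuck-at-1, N4 inverted output}.
Test 2 (P=0, Q=0): fault-free N1=0, N2=1, N3=0, N4=1 → 1; observed 1. Eliminates N4 inverted output.
Only N4 stuck-at-1 is consistent with every test.

N4 stuck-at-1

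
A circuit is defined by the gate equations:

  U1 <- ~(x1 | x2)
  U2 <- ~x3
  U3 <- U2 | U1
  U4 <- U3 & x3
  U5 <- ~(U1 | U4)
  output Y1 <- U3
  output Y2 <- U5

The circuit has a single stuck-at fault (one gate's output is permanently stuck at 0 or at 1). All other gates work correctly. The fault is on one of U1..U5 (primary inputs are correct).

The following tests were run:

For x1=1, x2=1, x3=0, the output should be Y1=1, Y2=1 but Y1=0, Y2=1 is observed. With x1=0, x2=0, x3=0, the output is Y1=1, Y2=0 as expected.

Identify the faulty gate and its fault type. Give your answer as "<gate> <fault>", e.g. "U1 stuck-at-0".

Fault-free values for test 1 (x1=1, x2=1, x3=0): U1=0, U2=1, U3=1, U4=0, U5=1, giving Y1=1, Y2=1. Observed Y1=0, Y2=1.
Test 1: faults giving observed Y1=0, Y2=1 are {U2 stuck-at-0, U3 stuck-at-0}.
Test 2 (x1=0, x2=0, x3=0): fault-free U1=1, U2=1, U3=1, U4=0, U5=0 → Y1=1, Y2=0; observed Y1=1, Y2=0. Eliminates U3 stuck-at-0.
Only U2 stuck-at-0 is consistent with every test.

U2 stuck-at-0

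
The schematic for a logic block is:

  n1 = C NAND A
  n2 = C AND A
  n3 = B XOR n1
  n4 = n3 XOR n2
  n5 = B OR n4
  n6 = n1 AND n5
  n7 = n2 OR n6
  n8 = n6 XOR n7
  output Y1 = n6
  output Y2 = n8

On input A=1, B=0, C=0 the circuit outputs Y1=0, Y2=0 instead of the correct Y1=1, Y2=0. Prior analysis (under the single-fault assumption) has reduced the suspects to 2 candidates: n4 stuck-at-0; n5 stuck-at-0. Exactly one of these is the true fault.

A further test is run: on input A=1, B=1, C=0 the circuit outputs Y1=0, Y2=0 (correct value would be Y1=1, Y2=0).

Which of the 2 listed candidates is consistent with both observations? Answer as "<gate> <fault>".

Evaluate each candidate on input A=1, B=1, C=0:
  n4 stuck-at-0: n1=1, n2=0, n3=0, n4=0 [stuck-at-0], n5=1, n6=1, n7=1, n8=0 → Y1=1, Y2=0 — eliminated
  n5 stuck-at-0: n1=1, n2=0, n3=0, n4=0, n5=0 [stuck-at-0], n6=0, n7=0, n8=0 → Y1=0, Y2=0 — matches
Only n5 stuck-at-0 reproduces the observed Y1=0, Y2=0.

n5 stuck-at-0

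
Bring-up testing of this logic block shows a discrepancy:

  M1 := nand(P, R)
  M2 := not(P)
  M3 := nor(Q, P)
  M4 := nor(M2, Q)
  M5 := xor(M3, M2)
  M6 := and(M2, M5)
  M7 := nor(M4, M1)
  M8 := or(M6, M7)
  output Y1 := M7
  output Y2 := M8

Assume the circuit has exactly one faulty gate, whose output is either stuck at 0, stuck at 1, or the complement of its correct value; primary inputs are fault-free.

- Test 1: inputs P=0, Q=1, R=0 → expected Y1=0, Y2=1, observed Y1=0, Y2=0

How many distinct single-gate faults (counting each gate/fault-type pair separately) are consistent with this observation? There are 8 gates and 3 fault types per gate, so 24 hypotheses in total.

10

Fault-free: M1=1, M2=1, M3=0, M4=0, M5=1, M6=1, M7=0, M8=1 → Y1=0, Y2=1. Observed Y1=0, Y2=0.
  M1: none of the 3 fault types match ✗
  M2: stuck-at-0, inverted output ✓; others ✗
  M3: stuck-at-1, inverted output ✓; others ✗
  M4: none of the 3 fault types match ✗
  M5: stuck-at-0, inverted output ✓; others ✗
  M6: stuck-at-0, inverted output ✓; others ✗
  M7: none of the 3 fault types match ✗
  M8: stuck-at-0, inverted output ✓; others ✗
Consistent faults: {M2 stuck-at-0, M2 inverted output, M3 stuck-at-1, M3 inverted output, M5 stuck-at-0, M5 inverted output, M6 stuck-at-0, M6 inverted output, M8 stuck-at-0, M8 inverted output} — 10 in all.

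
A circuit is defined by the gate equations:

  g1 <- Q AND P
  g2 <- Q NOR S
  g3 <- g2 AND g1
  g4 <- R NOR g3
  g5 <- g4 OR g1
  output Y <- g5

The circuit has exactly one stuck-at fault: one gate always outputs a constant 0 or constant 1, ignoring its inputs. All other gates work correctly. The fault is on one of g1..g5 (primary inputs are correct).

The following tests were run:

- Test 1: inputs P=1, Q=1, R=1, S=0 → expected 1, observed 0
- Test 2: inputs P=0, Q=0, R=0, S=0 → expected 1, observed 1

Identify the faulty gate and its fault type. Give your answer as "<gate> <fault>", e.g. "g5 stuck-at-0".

g1 stuck-at-0

Fault-free values for test 1 (P=1, Q=1, R=1, S=0): g1=1, g2=0, g3=0, g4=0, g5=1, giving Y=1. Observed 0.
Test 1: faults giving observed 0 are {g1 stuck-at-0, g5 stuck-at-0}.
Test 2 (P=0, Q=0, R=0, S=0): fault-free g1=0, g2=1, g3=0, g4=1, g5=1 → 1; observed 1. Eliminates g5 stuck-at-0.
Only g1 stuck-at-0 is consistent with every test.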